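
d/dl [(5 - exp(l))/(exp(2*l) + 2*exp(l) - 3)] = (2*(exp(l) - 5)*(exp(l) + 1) - exp(2*l) - 2*exp(l) + 3)*exp(l)/(exp(2*l) + 2*exp(l) - 3)^2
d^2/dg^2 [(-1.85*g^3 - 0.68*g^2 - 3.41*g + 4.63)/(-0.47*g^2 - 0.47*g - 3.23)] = (-8.88178419700125e-16*g^5 - 8.88178419700125e-16*g^4 - 3.59352600000001*g^3 + 4.52046000000001*g^2 + 78.608262*g + 15.847374)/(0.103823*g^6 + 0.311469*g^5 + 2.45199*g^4 + 4.384865*g^3 + 16.85091*g^2 + 14.710389*g + 33.698267)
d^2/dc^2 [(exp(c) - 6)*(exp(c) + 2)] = 4*(exp(c) - 1)*exp(c)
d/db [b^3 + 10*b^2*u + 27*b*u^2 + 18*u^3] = 3*b^2 + 20*b*u + 27*u^2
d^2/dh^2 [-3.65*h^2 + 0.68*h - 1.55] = -7.30000000000000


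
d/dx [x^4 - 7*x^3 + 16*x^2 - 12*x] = 4*x^3 - 21*x^2 + 32*x - 12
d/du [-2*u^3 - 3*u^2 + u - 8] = -6*u^2 - 6*u + 1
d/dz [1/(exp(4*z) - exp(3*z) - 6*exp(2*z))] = (-4*exp(2*z) + 3*exp(z) + 12)*exp(-2*z)/(-exp(2*z) + exp(z) + 6)^2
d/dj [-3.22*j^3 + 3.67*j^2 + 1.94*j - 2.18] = -9.66*j^2 + 7.34*j + 1.94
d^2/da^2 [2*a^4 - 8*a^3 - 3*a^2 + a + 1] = 24*a^2 - 48*a - 6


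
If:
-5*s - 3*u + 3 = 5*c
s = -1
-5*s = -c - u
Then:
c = 23/2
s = -1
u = -33/2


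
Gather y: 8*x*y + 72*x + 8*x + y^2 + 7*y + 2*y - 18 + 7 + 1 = 80*x + y^2 + y*(8*x + 9) - 10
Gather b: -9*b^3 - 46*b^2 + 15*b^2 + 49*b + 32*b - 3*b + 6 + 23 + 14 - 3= -9*b^3 - 31*b^2 + 78*b + 40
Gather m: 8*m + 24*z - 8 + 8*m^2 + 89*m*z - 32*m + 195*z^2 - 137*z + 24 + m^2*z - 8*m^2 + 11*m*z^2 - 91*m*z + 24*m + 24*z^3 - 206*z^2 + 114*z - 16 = m^2*z + m*(11*z^2 - 2*z) + 24*z^3 - 11*z^2 + z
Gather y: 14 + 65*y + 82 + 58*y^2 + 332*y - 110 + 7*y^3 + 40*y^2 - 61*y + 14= 7*y^3 + 98*y^2 + 336*y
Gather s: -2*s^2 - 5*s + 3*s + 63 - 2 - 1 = -2*s^2 - 2*s + 60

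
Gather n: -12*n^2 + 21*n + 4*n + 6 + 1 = -12*n^2 + 25*n + 7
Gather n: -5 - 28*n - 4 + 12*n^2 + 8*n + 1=12*n^2 - 20*n - 8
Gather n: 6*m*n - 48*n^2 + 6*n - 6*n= 6*m*n - 48*n^2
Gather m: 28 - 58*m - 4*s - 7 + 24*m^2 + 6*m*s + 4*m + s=24*m^2 + m*(6*s - 54) - 3*s + 21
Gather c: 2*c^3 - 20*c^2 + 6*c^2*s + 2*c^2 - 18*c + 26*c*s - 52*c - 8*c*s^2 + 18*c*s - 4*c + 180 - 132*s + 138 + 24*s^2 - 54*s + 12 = 2*c^3 + c^2*(6*s - 18) + c*(-8*s^2 + 44*s - 74) + 24*s^2 - 186*s + 330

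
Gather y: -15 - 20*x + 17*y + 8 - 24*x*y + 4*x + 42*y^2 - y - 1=-16*x + 42*y^2 + y*(16 - 24*x) - 8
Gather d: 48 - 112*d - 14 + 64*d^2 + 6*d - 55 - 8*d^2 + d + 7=56*d^2 - 105*d - 14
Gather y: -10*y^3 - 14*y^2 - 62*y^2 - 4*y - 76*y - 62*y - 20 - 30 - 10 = -10*y^3 - 76*y^2 - 142*y - 60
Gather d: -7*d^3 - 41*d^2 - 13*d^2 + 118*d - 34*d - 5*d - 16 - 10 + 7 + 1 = -7*d^3 - 54*d^2 + 79*d - 18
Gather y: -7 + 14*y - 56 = 14*y - 63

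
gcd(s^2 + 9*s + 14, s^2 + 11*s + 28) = s + 7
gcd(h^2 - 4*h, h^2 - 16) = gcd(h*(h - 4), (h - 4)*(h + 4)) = h - 4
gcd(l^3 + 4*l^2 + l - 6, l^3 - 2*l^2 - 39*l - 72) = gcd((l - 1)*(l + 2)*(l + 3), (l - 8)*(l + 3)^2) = l + 3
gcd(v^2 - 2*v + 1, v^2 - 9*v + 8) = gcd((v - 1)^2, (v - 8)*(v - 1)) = v - 1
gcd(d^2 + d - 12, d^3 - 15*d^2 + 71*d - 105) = d - 3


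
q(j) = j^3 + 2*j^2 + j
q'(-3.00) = 16.00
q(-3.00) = -12.00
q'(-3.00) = 16.00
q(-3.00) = -12.00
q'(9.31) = 298.27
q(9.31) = 989.62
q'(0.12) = 1.52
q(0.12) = 0.15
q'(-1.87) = 4.01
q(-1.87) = -1.42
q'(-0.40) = -0.12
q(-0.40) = -0.14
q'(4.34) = 74.87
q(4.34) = 123.76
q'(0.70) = 5.27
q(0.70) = 2.02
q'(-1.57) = 2.11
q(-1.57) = -0.51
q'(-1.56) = 2.06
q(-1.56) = -0.49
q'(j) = 3*j^2 + 4*j + 1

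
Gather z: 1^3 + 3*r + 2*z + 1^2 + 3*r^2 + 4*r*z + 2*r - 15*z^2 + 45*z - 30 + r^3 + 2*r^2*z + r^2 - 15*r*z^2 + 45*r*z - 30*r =r^3 + 4*r^2 - 25*r + z^2*(-15*r - 15) + z*(2*r^2 + 49*r + 47) - 28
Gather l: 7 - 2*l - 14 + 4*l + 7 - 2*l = 0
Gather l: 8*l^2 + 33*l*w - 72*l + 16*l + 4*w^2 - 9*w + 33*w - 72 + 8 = 8*l^2 + l*(33*w - 56) + 4*w^2 + 24*w - 64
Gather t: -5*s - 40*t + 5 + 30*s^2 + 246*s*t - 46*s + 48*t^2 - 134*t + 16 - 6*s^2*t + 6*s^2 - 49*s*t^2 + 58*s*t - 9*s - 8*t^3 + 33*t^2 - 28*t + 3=36*s^2 - 60*s - 8*t^3 + t^2*(81 - 49*s) + t*(-6*s^2 + 304*s - 202) + 24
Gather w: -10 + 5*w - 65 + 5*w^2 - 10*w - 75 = 5*w^2 - 5*w - 150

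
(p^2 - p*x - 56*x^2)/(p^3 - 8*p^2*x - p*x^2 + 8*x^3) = (-p - 7*x)/(-p^2 + x^2)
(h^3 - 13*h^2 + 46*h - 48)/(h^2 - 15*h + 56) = (h^2 - 5*h + 6)/(h - 7)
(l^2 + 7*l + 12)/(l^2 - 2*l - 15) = (l + 4)/(l - 5)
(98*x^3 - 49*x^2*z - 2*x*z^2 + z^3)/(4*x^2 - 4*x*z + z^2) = (49*x^2 - z^2)/(2*x - z)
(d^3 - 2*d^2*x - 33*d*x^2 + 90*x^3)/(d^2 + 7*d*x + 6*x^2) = (d^2 - 8*d*x + 15*x^2)/(d + x)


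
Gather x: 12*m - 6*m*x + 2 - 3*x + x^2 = 12*m + x^2 + x*(-6*m - 3) + 2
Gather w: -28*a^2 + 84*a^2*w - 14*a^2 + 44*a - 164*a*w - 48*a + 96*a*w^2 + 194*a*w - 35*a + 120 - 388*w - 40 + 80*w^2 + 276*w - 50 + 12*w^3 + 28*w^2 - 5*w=-42*a^2 - 39*a + 12*w^3 + w^2*(96*a + 108) + w*(84*a^2 + 30*a - 117) + 30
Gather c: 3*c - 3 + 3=3*c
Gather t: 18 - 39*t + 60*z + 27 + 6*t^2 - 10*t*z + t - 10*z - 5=6*t^2 + t*(-10*z - 38) + 50*z + 40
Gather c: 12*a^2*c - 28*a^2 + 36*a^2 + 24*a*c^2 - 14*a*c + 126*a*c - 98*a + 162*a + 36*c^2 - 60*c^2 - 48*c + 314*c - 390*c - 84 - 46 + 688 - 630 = 8*a^2 + 64*a + c^2*(24*a - 24) + c*(12*a^2 + 112*a - 124) - 72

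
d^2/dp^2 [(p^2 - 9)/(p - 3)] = 0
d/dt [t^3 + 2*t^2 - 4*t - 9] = 3*t^2 + 4*t - 4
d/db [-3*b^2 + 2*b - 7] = 2 - 6*b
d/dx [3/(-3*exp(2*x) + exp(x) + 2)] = (18*exp(x) - 3)*exp(x)/(-3*exp(2*x) + exp(x) + 2)^2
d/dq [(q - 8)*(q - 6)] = 2*q - 14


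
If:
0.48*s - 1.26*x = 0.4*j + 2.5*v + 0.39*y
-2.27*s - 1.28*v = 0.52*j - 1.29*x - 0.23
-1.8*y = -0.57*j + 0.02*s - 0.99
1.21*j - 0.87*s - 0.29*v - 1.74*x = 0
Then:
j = 3.19765654073942*y - 1.75510170899046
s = 1.1332114110734*y - 0.520398706228159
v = 0.725864777838466 - 1.40305967851699*y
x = 1.8908952835809*y - 1.08127987300754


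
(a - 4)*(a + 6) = a^2 + 2*a - 24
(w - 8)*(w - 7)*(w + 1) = w^3 - 14*w^2 + 41*w + 56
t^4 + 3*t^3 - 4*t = t*(t - 1)*(t + 2)^2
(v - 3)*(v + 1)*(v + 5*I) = v^3 - 2*v^2 + 5*I*v^2 - 3*v - 10*I*v - 15*I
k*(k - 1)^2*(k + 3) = k^4 + k^3 - 5*k^2 + 3*k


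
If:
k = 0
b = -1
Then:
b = -1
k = 0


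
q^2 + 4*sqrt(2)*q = q*(q + 4*sqrt(2))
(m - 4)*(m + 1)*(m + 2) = m^3 - m^2 - 10*m - 8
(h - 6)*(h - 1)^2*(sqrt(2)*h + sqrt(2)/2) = sqrt(2)*h^4 - 15*sqrt(2)*h^3/2 + 9*sqrt(2)*h^2 + sqrt(2)*h/2 - 3*sqrt(2)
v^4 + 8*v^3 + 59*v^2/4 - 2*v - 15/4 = (v - 1/2)*(v + 1/2)*(v + 3)*(v + 5)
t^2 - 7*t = t*(t - 7)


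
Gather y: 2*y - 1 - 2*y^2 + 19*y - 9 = -2*y^2 + 21*y - 10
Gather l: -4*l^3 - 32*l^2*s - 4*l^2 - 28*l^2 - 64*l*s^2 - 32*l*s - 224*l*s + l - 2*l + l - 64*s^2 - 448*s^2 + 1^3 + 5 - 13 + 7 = -4*l^3 + l^2*(-32*s - 32) + l*(-64*s^2 - 256*s) - 512*s^2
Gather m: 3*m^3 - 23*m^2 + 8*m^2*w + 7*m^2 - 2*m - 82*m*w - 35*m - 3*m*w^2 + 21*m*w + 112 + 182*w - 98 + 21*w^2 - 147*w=3*m^3 + m^2*(8*w - 16) + m*(-3*w^2 - 61*w - 37) + 21*w^2 + 35*w + 14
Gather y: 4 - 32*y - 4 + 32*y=0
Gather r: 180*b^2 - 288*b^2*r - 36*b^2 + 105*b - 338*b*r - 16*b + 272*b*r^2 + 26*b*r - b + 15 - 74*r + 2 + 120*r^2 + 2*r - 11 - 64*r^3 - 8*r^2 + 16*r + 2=144*b^2 + 88*b - 64*r^3 + r^2*(272*b + 112) + r*(-288*b^2 - 312*b - 56) + 8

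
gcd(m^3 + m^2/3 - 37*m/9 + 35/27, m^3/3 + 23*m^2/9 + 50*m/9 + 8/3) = 1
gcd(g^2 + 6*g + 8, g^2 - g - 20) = g + 4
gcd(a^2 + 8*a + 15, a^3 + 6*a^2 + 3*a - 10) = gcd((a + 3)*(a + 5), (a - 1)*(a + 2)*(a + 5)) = a + 5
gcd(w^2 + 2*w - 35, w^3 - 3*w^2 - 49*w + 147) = w + 7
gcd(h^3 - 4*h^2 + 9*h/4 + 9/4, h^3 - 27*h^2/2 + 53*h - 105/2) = h - 3/2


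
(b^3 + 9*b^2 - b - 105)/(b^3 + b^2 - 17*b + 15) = (b + 7)/(b - 1)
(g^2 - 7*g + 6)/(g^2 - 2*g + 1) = (g - 6)/(g - 1)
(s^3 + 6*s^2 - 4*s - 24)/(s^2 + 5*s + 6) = (s^2 + 4*s - 12)/(s + 3)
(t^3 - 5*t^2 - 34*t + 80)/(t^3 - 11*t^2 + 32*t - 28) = (t^2 - 3*t - 40)/(t^2 - 9*t + 14)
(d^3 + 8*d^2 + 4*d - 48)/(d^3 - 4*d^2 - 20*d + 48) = (d + 6)/(d - 6)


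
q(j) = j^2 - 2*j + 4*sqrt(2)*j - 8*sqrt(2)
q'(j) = 2*j - 2 + 4*sqrt(2)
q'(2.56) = 8.78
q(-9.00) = 36.77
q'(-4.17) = -4.68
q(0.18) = -10.62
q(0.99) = -6.71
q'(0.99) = 5.64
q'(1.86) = 7.38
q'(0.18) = 4.02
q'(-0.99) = 1.68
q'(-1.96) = -0.26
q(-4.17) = -9.17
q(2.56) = 4.60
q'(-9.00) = -14.34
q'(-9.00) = -14.34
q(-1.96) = -14.64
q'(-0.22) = 3.22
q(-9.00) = 36.77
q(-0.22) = -12.07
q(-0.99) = -13.95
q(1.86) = -1.05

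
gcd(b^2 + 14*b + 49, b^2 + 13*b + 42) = b + 7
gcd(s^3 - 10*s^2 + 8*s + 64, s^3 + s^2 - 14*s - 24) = s^2 - 2*s - 8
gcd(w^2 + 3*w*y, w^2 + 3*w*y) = w^2 + 3*w*y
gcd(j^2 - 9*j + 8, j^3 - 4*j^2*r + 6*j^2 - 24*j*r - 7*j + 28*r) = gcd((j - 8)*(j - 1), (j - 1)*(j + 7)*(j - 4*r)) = j - 1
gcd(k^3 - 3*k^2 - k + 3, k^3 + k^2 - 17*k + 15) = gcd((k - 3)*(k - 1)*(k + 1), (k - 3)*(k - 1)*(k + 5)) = k^2 - 4*k + 3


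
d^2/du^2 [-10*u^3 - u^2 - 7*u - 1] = -60*u - 2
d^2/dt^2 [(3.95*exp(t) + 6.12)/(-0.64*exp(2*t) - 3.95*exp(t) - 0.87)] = (-1.61792*exp(4*t) - 0.0414080000000041*exp(3*t) - 33.2179200000001*exp(2*t) - 68.282661*exp(t) + 18.041625)*exp(t)/(0.262144*exp(6*t) + 4.85376*exp(5*t) + 31.025856*exp(4*t) + 74.826035*exp(3*t) + 42.175773*exp(2*t) + 8.969265*exp(t) + 0.658503)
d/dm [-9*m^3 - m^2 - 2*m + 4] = -27*m^2 - 2*m - 2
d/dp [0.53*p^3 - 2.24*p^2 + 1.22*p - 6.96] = 1.59*p^2 - 4.48*p + 1.22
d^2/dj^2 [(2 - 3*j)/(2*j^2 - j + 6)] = 2*(-(3*j - 2)*(4*j - 1)^2 + (18*j - 7)*(2*j^2 - j + 6))/(2*j^2 - j + 6)^3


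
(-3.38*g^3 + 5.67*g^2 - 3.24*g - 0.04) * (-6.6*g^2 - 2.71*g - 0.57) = 22.308*g^5 - 28.2622*g^4 + 7.9449*g^3 + 5.8125*g^2 + 1.9552*g + 0.0228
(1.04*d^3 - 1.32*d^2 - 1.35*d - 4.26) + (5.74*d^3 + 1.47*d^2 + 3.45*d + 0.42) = 6.78*d^3 + 0.15*d^2 + 2.1*d - 3.84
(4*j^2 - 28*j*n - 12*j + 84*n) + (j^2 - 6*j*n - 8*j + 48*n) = 5*j^2 - 34*j*n - 20*j + 132*n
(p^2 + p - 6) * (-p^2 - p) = -p^4 - 2*p^3 + 5*p^2 + 6*p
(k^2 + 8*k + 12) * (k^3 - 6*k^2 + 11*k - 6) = k^5 + 2*k^4 - 25*k^3 + 10*k^2 + 84*k - 72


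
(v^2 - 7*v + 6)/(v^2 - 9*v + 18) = (v - 1)/(v - 3)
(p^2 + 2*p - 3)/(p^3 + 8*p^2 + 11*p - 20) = (p + 3)/(p^2 + 9*p + 20)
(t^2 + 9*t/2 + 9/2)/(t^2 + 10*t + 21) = (t + 3/2)/(t + 7)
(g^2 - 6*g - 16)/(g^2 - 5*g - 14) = (g - 8)/(g - 7)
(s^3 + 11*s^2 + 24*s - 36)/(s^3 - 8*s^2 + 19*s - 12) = (s^2 + 12*s + 36)/(s^2 - 7*s + 12)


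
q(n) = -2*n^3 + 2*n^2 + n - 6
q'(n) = -6*n^2 + 4*n + 1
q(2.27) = -16.82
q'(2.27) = -20.84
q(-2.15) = 20.97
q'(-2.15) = -35.34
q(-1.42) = 2.34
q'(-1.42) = -16.78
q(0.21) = -5.72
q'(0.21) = 1.58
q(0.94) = -4.95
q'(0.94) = -0.54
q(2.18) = -15.04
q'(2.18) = -18.79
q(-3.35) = 88.29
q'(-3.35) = -79.74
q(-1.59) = 5.51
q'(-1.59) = -20.53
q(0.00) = -6.00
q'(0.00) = 1.00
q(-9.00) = 1605.00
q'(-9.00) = -521.00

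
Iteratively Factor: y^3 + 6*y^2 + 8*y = (y + 2)*(y^2 + 4*y) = y*(y + 2)*(y + 4)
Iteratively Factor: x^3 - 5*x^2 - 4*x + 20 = (x - 2)*(x^2 - 3*x - 10) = (x - 5)*(x - 2)*(x + 2)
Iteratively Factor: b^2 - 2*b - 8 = (b - 4)*(b + 2)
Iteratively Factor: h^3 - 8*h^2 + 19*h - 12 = (h - 4)*(h^2 - 4*h + 3) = (h - 4)*(h - 1)*(h - 3)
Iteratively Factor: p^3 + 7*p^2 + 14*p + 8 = (p + 2)*(p^2 + 5*p + 4) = (p + 1)*(p + 2)*(p + 4)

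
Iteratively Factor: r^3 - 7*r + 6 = (r - 1)*(r^2 + r - 6) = (r - 1)*(r + 3)*(r - 2)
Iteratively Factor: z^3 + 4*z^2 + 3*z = (z + 3)*(z^2 + z) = (z + 1)*(z + 3)*(z)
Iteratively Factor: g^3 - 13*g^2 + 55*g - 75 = (g - 5)*(g^2 - 8*g + 15) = (g - 5)*(g - 3)*(g - 5)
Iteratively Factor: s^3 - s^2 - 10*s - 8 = (s - 4)*(s^2 + 3*s + 2) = (s - 4)*(s + 1)*(s + 2)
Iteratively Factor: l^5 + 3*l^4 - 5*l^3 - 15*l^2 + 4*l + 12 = (l - 1)*(l^4 + 4*l^3 - l^2 - 16*l - 12) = (l - 1)*(l + 3)*(l^3 + l^2 - 4*l - 4) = (l - 2)*(l - 1)*(l + 3)*(l^2 + 3*l + 2) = (l - 2)*(l - 1)*(l + 2)*(l + 3)*(l + 1)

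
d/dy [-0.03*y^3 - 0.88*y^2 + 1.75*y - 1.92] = -0.09*y^2 - 1.76*y + 1.75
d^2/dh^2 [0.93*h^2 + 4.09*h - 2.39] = 1.86000000000000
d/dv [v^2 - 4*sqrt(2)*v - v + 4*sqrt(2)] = 2*v - 4*sqrt(2) - 1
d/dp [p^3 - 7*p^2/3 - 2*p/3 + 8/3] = 3*p^2 - 14*p/3 - 2/3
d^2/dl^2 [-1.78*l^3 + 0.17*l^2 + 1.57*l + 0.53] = 0.34 - 10.68*l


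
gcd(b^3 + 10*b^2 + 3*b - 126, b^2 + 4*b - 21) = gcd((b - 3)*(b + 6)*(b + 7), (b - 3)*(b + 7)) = b^2 + 4*b - 21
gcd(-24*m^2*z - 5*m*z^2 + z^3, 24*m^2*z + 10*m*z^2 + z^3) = z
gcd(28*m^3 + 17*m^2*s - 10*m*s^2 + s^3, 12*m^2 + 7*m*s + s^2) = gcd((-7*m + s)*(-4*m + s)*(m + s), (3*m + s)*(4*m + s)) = 1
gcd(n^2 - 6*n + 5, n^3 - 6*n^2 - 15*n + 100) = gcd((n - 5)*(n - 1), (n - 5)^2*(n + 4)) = n - 5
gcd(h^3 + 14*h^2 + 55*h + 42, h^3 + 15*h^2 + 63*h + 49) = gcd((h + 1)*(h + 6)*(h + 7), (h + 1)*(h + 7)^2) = h^2 + 8*h + 7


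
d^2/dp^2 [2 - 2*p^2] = -4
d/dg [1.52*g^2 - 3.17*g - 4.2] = 3.04*g - 3.17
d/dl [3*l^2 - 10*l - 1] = 6*l - 10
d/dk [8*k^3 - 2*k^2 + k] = 24*k^2 - 4*k + 1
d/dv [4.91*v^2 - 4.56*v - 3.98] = 9.82*v - 4.56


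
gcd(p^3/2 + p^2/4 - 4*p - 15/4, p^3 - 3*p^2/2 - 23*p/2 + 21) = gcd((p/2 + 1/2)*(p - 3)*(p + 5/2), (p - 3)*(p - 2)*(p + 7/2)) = p - 3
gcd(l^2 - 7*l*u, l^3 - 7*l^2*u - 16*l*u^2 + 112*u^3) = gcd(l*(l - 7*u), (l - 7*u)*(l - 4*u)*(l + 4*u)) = -l + 7*u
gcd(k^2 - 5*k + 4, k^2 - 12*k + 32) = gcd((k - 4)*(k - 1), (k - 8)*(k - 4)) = k - 4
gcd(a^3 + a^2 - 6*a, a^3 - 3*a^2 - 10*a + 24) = a^2 + a - 6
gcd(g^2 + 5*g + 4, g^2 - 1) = g + 1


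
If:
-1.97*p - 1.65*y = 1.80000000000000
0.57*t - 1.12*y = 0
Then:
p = -0.83756345177665*y - 0.913705583756345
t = 1.96491228070175*y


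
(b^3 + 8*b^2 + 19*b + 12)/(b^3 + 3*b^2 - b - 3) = (b + 4)/(b - 1)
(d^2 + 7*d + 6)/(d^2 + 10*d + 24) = (d + 1)/(d + 4)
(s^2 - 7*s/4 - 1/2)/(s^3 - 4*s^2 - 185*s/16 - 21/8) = 4*(s - 2)/(4*s^2 - 17*s - 42)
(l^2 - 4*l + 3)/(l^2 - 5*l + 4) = (l - 3)/(l - 4)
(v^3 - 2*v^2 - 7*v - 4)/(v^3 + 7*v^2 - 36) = (v^3 - 2*v^2 - 7*v - 4)/(v^3 + 7*v^2 - 36)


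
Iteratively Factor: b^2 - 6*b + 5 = (b - 1)*(b - 5)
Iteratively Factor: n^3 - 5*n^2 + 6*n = (n)*(n^2 - 5*n + 6) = n*(n - 3)*(n - 2)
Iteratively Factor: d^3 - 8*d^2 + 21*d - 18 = (d - 3)*(d^2 - 5*d + 6) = (d - 3)*(d - 2)*(d - 3)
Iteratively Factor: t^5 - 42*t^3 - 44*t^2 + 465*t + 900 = (t + 3)*(t^4 - 3*t^3 - 33*t^2 + 55*t + 300) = (t + 3)^2*(t^3 - 6*t^2 - 15*t + 100) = (t + 3)^2*(t + 4)*(t^2 - 10*t + 25) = (t - 5)*(t + 3)^2*(t + 4)*(t - 5)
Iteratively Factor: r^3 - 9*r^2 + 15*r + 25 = (r - 5)*(r^2 - 4*r - 5) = (r - 5)*(r + 1)*(r - 5)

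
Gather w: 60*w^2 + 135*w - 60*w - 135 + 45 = 60*w^2 + 75*w - 90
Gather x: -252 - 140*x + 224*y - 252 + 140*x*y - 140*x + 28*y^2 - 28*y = x*(140*y - 280) + 28*y^2 + 196*y - 504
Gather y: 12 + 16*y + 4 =16*y + 16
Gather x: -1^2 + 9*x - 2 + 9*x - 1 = 18*x - 4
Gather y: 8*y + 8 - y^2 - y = -y^2 + 7*y + 8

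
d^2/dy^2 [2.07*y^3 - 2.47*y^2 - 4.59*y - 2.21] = 12.42*y - 4.94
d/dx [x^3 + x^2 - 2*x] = 3*x^2 + 2*x - 2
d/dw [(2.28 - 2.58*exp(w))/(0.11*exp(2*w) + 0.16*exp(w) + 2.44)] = (0.2838*exp(2*w) - 0.5016*exp(w) - 6.66)*exp(w)/(0.0121*exp(4*w) + 0.0352*exp(3*w) + 0.5624*exp(2*w) + 0.7808*exp(w) + 5.9536)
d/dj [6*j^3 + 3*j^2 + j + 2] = 18*j^2 + 6*j + 1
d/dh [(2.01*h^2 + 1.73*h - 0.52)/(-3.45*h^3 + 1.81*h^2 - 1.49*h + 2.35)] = (6.9345*h^4 + 11.937*h^3 - 11.5082*h^2 + 11.3294*h + 3.2907)/(11.9025*h^6 - 12.489*h^5 + 13.5571*h^4 - 21.6088*h^3 + 10.7271*h^2 - 7.003*h + 5.5225)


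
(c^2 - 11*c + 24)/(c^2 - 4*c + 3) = (c - 8)/(c - 1)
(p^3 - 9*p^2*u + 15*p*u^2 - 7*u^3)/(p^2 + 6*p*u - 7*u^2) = (p^2 - 8*p*u + 7*u^2)/(p + 7*u)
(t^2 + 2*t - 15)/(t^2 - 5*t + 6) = (t + 5)/(t - 2)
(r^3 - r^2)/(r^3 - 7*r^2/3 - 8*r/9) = 9*r*(1 - r)/(-9*r^2 + 21*r + 8)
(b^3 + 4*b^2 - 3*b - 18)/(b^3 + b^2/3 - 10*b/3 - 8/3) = 3*(b^2 + 6*b + 9)/(3*b^2 + 7*b + 4)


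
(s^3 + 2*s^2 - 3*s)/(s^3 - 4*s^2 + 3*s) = (s + 3)/(s - 3)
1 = 1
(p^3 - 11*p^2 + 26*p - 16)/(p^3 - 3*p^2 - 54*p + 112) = (p - 1)/(p + 7)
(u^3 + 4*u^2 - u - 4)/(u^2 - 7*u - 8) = (u^2 + 3*u - 4)/(u - 8)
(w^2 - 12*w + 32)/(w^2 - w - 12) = (w - 8)/(w + 3)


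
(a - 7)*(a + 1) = a^2 - 6*a - 7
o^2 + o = o*(o + 1)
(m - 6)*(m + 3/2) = m^2 - 9*m/2 - 9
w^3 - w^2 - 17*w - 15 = (w - 5)*(w + 1)*(w + 3)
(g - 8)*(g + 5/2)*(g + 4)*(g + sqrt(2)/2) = g^4 - 3*g^3/2 + sqrt(2)*g^3/2 - 42*g^2 - 3*sqrt(2)*g^2/4 - 80*g - 21*sqrt(2)*g - 40*sqrt(2)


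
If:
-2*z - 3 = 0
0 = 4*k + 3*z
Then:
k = 9/8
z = -3/2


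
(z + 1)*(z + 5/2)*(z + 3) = z^3 + 13*z^2/2 + 13*z + 15/2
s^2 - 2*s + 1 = (s - 1)^2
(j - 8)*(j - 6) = j^2 - 14*j + 48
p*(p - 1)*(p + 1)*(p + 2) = p^4 + 2*p^3 - p^2 - 2*p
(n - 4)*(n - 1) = n^2 - 5*n + 4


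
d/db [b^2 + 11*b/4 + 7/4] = 2*b + 11/4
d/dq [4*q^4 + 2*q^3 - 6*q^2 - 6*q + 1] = 16*q^3 + 6*q^2 - 12*q - 6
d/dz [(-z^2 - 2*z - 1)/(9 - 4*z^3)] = 2*(-6*z^2*(z^2 + 2*z + 1) + (z + 1)*(4*z^3 - 9))/(4*z^3 - 9)^2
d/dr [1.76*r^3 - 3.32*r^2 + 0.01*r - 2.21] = 5.28*r^2 - 6.64*r + 0.01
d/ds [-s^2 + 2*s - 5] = 2 - 2*s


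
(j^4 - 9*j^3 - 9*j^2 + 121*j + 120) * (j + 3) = j^5 - 6*j^4 - 36*j^3 + 94*j^2 + 483*j + 360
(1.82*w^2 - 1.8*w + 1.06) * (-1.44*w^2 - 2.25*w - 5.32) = -2.6208*w^4 - 1.503*w^3 - 7.1588*w^2 + 7.191*w - 5.6392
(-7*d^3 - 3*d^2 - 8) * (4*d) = -28*d^4 - 12*d^3 - 32*d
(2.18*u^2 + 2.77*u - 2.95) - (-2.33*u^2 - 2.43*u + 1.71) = 4.51*u^2 + 5.2*u - 4.66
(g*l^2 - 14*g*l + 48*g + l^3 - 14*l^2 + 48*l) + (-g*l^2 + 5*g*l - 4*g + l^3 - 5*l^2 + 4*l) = -9*g*l + 44*g + 2*l^3 - 19*l^2 + 52*l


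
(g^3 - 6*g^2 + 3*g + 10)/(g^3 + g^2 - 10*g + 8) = (g^2 - 4*g - 5)/(g^2 + 3*g - 4)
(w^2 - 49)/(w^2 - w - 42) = (w + 7)/(w + 6)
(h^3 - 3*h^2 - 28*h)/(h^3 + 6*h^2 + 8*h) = (h - 7)/(h + 2)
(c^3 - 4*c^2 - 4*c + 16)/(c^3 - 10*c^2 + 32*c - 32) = (c + 2)/(c - 4)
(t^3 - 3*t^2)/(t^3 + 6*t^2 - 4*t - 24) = t^2*(t - 3)/(t^3 + 6*t^2 - 4*t - 24)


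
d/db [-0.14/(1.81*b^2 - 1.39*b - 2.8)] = (0.5068*b - 0.1946)/(-1.81*b^2 + 1.39*b + 2.8)^2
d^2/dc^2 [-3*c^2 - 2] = -6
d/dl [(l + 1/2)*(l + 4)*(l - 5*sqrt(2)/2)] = 3*l^2 - 5*sqrt(2)*l + 9*l - 45*sqrt(2)/4 + 2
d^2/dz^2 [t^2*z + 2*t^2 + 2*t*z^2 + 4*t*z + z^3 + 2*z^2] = 4*t + 6*z + 4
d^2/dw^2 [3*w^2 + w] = 6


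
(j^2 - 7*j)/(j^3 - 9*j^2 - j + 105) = j/(j^2 - 2*j - 15)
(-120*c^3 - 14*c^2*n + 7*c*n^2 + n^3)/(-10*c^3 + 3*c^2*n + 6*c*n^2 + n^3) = (24*c^2 - 2*c*n - n^2)/(2*c^2 - c*n - n^2)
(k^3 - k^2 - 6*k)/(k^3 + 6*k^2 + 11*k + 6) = k*(k - 3)/(k^2 + 4*k + 3)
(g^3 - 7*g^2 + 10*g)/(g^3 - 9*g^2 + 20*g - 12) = g*(g - 5)/(g^2 - 7*g + 6)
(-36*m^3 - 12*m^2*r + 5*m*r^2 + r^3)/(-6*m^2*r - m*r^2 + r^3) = (6*m + r)/r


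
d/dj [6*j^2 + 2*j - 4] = 12*j + 2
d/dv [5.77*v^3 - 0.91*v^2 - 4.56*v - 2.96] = 17.31*v^2 - 1.82*v - 4.56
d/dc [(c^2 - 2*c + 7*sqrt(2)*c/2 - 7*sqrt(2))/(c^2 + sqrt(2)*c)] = (-5*sqrt(2)*c^2 + 4*c^2 + 28*sqrt(2)*c + 28)/(2*c^2*(c^2 + 2*sqrt(2)*c + 2))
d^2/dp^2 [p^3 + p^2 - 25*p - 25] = 6*p + 2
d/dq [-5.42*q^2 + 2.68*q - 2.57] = 2.68 - 10.84*q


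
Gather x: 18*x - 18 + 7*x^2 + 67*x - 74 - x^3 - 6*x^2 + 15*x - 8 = -x^3 + x^2 + 100*x - 100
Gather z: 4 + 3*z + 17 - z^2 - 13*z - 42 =-z^2 - 10*z - 21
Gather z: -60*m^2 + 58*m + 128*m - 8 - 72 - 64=-60*m^2 + 186*m - 144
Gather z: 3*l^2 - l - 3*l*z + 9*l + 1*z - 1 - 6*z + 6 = 3*l^2 + 8*l + z*(-3*l - 5) + 5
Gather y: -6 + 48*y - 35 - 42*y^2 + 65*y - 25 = -42*y^2 + 113*y - 66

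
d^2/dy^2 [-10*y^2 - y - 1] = -20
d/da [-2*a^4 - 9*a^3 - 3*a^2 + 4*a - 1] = -8*a^3 - 27*a^2 - 6*a + 4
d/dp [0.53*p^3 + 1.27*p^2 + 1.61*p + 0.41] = 1.59*p^2 + 2.54*p + 1.61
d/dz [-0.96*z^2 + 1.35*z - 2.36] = 1.35 - 1.92*z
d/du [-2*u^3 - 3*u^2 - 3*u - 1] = -6*u^2 - 6*u - 3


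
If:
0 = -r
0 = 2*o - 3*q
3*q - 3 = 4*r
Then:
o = 3/2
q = 1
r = 0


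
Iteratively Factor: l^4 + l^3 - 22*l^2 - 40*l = (l + 2)*(l^3 - l^2 - 20*l) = (l - 5)*(l + 2)*(l^2 + 4*l) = (l - 5)*(l + 2)*(l + 4)*(l)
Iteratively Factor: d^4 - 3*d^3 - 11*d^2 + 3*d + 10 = (d + 2)*(d^3 - 5*d^2 - d + 5) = (d + 1)*(d + 2)*(d^2 - 6*d + 5) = (d - 5)*(d + 1)*(d + 2)*(d - 1)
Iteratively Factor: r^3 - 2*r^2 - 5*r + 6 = (r + 2)*(r^2 - 4*r + 3) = (r - 3)*(r + 2)*(r - 1)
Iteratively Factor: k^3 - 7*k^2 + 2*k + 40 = (k - 4)*(k^2 - 3*k - 10) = (k - 4)*(k + 2)*(k - 5)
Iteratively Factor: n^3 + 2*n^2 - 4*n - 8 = (n + 2)*(n^2 - 4) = (n - 2)*(n + 2)*(n + 2)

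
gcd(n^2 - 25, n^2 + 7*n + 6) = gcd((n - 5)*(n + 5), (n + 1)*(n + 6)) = 1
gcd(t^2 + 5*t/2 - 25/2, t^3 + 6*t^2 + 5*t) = t + 5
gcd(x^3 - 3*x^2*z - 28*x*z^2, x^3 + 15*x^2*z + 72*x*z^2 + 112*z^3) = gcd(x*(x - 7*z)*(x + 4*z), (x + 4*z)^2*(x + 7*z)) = x + 4*z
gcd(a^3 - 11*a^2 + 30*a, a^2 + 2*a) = a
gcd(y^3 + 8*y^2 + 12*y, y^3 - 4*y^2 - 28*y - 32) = y + 2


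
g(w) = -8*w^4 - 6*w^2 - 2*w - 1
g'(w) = -32*w^3 - 12*w - 2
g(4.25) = -2727.91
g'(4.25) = -2509.50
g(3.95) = -2050.02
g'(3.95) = -2021.56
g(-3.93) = -1994.17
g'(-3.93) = 1987.51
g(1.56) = -66.10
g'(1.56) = -142.21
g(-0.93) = -10.31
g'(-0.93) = 34.90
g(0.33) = -2.41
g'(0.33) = -7.11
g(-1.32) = -33.10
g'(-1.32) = 87.44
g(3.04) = -745.79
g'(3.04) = -937.50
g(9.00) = -52993.00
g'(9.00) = -23438.00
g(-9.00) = -52957.00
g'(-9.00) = 23434.00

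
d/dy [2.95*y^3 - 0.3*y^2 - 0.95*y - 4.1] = 8.85*y^2 - 0.6*y - 0.95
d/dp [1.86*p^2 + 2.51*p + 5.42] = 3.72*p + 2.51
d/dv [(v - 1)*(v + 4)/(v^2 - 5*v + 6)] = 2*(-4*v^2 + 10*v - 1)/(v^4 - 10*v^3 + 37*v^2 - 60*v + 36)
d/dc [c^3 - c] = 3*c^2 - 1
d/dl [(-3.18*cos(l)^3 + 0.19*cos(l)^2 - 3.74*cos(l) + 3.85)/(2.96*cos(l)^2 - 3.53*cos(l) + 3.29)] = (9.4128*cos(l)^4 - 22.4508*cos(l)^3 + 20.9869*cos(l)^2 + 21.5418*cos(l) - 1.2859)*sin(l)/(8.7616*cos(l)^4 - 20.8976*cos(l)^3 + 31.9377*cos(l)^2 - 23.2274*cos(l) + 10.8241)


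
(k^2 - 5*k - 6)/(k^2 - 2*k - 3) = (k - 6)/(k - 3)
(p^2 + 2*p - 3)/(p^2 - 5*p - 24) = (p - 1)/(p - 8)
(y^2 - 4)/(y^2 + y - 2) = (y - 2)/(y - 1)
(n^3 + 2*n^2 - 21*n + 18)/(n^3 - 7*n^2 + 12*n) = (n^2 + 5*n - 6)/(n*(n - 4))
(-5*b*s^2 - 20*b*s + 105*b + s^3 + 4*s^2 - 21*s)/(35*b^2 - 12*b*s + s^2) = (s^2 + 4*s - 21)/(-7*b + s)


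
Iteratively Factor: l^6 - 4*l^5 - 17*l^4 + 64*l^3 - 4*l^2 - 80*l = (l - 5)*(l^5 + l^4 - 12*l^3 + 4*l^2 + 16*l) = (l - 5)*(l - 2)*(l^4 + 3*l^3 - 6*l^2 - 8*l) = l*(l - 5)*(l - 2)*(l^3 + 3*l^2 - 6*l - 8) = l*(l - 5)*(l - 2)*(l + 1)*(l^2 + 2*l - 8) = l*(l - 5)*(l - 2)^2*(l + 1)*(l + 4)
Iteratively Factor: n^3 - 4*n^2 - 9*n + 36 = (n + 3)*(n^2 - 7*n + 12) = (n - 3)*(n + 3)*(n - 4)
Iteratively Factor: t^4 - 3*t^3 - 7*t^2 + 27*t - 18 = (t - 1)*(t^3 - 2*t^2 - 9*t + 18) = (t - 1)*(t + 3)*(t^2 - 5*t + 6) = (t - 3)*(t - 1)*(t + 3)*(t - 2)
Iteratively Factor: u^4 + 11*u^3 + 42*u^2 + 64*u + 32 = (u + 1)*(u^3 + 10*u^2 + 32*u + 32) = (u + 1)*(u + 4)*(u^2 + 6*u + 8) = (u + 1)*(u + 2)*(u + 4)*(u + 4)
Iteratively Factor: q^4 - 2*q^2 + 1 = (q - 1)*(q^3 + q^2 - q - 1) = (q - 1)*(q + 1)*(q^2 - 1) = (q - 1)*(q + 1)^2*(q - 1)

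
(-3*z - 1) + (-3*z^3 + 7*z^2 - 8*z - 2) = -3*z^3 + 7*z^2 - 11*z - 3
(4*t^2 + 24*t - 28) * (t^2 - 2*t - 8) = 4*t^4 + 16*t^3 - 108*t^2 - 136*t + 224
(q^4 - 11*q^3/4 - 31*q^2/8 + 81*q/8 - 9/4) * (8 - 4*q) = -4*q^5 + 19*q^4 - 13*q^3/2 - 143*q^2/2 + 90*q - 18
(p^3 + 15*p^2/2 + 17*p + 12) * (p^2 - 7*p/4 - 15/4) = p^5 + 23*p^4/4 + p^3/8 - 367*p^2/8 - 339*p/4 - 45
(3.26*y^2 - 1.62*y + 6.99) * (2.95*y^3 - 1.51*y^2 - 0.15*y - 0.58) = 9.617*y^5 - 9.7016*y^4 + 22.5777*y^3 - 12.2027*y^2 - 0.1089*y - 4.0542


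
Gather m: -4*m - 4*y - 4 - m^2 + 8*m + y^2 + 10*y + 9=-m^2 + 4*m + y^2 + 6*y + 5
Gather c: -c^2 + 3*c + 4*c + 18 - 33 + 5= -c^2 + 7*c - 10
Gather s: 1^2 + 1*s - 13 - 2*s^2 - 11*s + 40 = -2*s^2 - 10*s + 28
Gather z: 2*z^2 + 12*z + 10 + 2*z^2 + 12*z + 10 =4*z^2 + 24*z + 20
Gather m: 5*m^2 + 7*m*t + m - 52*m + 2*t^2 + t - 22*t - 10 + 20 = 5*m^2 + m*(7*t - 51) + 2*t^2 - 21*t + 10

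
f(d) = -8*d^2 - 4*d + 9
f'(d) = -16*d - 4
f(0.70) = 2.28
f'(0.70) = -15.20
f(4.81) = -195.33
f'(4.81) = -80.96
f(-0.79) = 7.17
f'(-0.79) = 8.64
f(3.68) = -114.06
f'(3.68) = -62.88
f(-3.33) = -66.39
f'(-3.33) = 49.28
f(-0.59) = 8.58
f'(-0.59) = 5.44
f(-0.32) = 9.46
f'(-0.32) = 1.12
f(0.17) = 8.09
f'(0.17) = -6.72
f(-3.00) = -51.00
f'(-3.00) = 44.00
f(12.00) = -1191.00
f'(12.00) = -196.00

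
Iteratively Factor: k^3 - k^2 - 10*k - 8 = (k + 1)*(k^2 - 2*k - 8) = (k + 1)*(k + 2)*(k - 4)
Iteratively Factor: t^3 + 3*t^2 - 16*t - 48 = (t - 4)*(t^2 + 7*t + 12) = (t - 4)*(t + 4)*(t + 3)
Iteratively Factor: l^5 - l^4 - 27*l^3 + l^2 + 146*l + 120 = (l - 3)*(l^4 + 2*l^3 - 21*l^2 - 62*l - 40) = (l - 3)*(l + 1)*(l^3 + l^2 - 22*l - 40) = (l - 3)*(l + 1)*(l + 2)*(l^2 - l - 20) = (l - 5)*(l - 3)*(l + 1)*(l + 2)*(l + 4)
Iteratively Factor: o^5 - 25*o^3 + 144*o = (o - 3)*(o^4 + 3*o^3 - 16*o^2 - 48*o) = (o - 4)*(o - 3)*(o^3 + 7*o^2 + 12*o) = o*(o - 4)*(o - 3)*(o^2 + 7*o + 12) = o*(o - 4)*(o - 3)*(o + 3)*(o + 4)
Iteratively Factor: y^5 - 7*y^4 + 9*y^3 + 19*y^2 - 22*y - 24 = (y + 1)*(y^4 - 8*y^3 + 17*y^2 + 2*y - 24) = (y - 3)*(y + 1)*(y^3 - 5*y^2 + 2*y + 8) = (y - 3)*(y - 2)*(y + 1)*(y^2 - 3*y - 4) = (y - 3)*(y - 2)*(y + 1)^2*(y - 4)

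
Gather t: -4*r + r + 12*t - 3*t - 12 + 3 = -3*r + 9*t - 9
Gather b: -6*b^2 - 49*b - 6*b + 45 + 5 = -6*b^2 - 55*b + 50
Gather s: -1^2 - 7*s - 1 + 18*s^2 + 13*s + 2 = 18*s^2 + 6*s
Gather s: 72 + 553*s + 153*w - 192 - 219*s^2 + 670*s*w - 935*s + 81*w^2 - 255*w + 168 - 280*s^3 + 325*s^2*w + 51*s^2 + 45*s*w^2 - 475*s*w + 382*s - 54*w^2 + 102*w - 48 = -280*s^3 + s^2*(325*w - 168) + s*(45*w^2 + 195*w) + 27*w^2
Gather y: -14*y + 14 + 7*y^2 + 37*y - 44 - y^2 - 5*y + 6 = 6*y^2 + 18*y - 24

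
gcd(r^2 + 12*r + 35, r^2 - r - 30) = r + 5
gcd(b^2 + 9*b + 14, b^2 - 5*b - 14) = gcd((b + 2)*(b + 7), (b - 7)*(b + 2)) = b + 2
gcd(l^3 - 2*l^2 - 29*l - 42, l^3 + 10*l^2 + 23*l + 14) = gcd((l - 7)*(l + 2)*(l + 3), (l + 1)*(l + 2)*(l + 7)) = l + 2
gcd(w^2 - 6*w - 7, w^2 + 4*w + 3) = w + 1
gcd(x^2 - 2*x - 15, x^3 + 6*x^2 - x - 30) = x + 3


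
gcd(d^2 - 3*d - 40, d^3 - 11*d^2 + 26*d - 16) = d - 8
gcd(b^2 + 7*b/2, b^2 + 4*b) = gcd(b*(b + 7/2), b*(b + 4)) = b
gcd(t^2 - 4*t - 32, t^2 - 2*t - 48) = t - 8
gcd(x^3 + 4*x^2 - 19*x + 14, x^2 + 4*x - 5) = x - 1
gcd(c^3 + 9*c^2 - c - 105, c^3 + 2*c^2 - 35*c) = c + 7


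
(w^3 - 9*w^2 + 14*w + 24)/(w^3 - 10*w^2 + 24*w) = (w + 1)/w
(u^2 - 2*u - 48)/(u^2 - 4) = (u^2 - 2*u - 48)/(u^2 - 4)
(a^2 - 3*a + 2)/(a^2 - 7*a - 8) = (-a^2 + 3*a - 2)/(-a^2 + 7*a + 8)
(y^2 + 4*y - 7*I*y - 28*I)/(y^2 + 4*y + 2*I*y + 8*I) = (y - 7*I)/(y + 2*I)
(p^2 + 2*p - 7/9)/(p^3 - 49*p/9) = (3*p - 1)/(p*(3*p - 7))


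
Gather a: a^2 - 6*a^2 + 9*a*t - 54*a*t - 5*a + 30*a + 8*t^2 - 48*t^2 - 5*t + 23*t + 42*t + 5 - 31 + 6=-5*a^2 + a*(25 - 45*t) - 40*t^2 + 60*t - 20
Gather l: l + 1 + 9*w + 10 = l + 9*w + 11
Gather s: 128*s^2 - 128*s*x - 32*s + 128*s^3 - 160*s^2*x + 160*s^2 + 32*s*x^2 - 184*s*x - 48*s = 128*s^3 + s^2*(288 - 160*x) + s*(32*x^2 - 312*x - 80)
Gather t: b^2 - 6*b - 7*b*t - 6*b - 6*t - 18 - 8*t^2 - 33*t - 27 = b^2 - 12*b - 8*t^2 + t*(-7*b - 39) - 45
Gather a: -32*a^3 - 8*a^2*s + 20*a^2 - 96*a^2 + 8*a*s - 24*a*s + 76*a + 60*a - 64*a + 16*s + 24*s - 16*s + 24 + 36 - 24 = -32*a^3 + a^2*(-8*s - 76) + a*(72 - 16*s) + 24*s + 36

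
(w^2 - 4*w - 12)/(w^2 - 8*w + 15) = (w^2 - 4*w - 12)/(w^2 - 8*w + 15)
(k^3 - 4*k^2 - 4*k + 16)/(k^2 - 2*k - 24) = (-k^3 + 4*k^2 + 4*k - 16)/(-k^2 + 2*k + 24)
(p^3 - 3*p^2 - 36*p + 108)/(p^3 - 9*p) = (p^2 - 36)/(p*(p + 3))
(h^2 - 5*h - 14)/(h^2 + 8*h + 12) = (h - 7)/(h + 6)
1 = 1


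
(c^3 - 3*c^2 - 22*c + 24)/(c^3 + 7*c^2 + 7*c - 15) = (c^2 - 2*c - 24)/(c^2 + 8*c + 15)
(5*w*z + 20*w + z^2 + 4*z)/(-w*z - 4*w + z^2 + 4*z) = (5*w + z)/(-w + z)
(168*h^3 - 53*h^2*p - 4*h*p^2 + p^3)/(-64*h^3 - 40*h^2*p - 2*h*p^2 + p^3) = (-21*h^2 + 4*h*p + p^2)/(8*h^2 + 6*h*p + p^2)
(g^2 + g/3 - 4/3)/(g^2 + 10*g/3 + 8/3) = (g - 1)/(g + 2)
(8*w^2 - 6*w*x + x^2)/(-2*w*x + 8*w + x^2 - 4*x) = (-4*w + x)/(x - 4)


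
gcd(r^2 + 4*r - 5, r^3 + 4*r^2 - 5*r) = r^2 + 4*r - 5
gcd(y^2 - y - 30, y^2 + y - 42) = y - 6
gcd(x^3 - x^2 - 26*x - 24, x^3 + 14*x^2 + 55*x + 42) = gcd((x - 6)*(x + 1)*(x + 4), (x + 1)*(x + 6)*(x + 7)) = x + 1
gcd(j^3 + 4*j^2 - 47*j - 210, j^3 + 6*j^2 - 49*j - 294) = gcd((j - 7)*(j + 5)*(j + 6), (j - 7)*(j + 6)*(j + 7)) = j^2 - j - 42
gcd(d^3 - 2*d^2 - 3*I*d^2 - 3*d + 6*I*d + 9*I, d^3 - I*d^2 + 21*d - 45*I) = d - 3*I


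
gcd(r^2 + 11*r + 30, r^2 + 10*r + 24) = r + 6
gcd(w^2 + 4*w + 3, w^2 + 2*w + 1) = w + 1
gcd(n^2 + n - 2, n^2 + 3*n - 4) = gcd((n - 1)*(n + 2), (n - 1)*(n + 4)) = n - 1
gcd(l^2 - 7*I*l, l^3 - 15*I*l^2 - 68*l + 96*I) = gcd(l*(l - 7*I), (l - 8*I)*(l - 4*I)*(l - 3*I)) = 1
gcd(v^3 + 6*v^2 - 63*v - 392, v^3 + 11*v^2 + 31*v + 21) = v + 7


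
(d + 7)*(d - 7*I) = d^2 + 7*d - 7*I*d - 49*I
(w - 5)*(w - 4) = w^2 - 9*w + 20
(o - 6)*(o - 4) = o^2 - 10*o + 24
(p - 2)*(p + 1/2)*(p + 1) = p^3 - p^2/2 - 5*p/2 - 1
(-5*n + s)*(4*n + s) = -20*n^2 - n*s + s^2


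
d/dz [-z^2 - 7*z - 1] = -2*z - 7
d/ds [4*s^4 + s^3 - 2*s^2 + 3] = s*(16*s^2 + 3*s - 4)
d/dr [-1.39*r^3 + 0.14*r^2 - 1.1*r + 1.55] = -4.17*r^2 + 0.28*r - 1.1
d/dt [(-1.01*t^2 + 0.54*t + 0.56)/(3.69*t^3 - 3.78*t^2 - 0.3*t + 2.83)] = (3.7269*t^4 - 3.9852*t^3 - 3.855*t^2 - 1.483*t + 1.6962)/(13.6161*t^6 - 27.8964*t^5 + 12.0744*t^4 + 23.1534*t^3 - 21.3048*t^2 - 1.698*t + 8.0089)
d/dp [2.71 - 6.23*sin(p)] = -6.23*cos(p)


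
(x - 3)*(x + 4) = x^2 + x - 12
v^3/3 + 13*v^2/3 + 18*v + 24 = (v/3 + 1)*(v + 4)*(v + 6)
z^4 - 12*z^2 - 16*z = z*(z - 4)*(z + 2)^2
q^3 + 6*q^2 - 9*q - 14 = (q - 2)*(q + 1)*(q + 7)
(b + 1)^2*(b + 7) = b^3 + 9*b^2 + 15*b + 7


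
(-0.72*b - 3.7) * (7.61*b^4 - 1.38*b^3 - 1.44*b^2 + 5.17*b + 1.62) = -5.4792*b^5 - 27.1634*b^4 + 6.1428*b^3 + 1.6056*b^2 - 20.2954*b - 5.994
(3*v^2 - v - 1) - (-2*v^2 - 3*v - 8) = 5*v^2 + 2*v + 7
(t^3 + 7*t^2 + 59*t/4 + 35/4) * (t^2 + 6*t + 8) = t^5 + 13*t^4 + 259*t^3/4 + 613*t^2/4 + 341*t/2 + 70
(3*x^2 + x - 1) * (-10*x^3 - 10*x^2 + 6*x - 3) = -30*x^5 - 40*x^4 + 18*x^3 + 7*x^2 - 9*x + 3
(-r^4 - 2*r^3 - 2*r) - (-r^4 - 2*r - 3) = 3 - 2*r^3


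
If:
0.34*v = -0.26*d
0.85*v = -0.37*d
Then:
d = 0.00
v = 0.00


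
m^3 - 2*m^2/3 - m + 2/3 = (m - 1)*(m - 2/3)*(m + 1)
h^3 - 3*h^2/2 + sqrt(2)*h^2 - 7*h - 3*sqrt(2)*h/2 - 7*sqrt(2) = (h - 7/2)*(h + 2)*(h + sqrt(2))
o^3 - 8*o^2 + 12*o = o*(o - 6)*(o - 2)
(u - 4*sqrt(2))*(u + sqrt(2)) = u^2 - 3*sqrt(2)*u - 8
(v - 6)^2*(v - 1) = v^3 - 13*v^2 + 48*v - 36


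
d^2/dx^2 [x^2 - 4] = 2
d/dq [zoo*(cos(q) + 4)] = zoo*sin(q)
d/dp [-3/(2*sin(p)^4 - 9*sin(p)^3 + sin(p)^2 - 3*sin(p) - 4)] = 3*(8*sin(p)^3 - 27*sin(p)^2 + 2*sin(p) - 3)*cos(p)/(2*sin(p)^4 - 9*sin(p)^3 + sin(p)^2 - 3*sin(p) - 4)^2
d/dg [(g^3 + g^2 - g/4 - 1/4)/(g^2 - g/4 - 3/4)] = 2*(8*g^4 - 4*g^3 - 18*g^2 - 8*g + 1)/(16*g^4 - 8*g^3 - 23*g^2 + 6*g + 9)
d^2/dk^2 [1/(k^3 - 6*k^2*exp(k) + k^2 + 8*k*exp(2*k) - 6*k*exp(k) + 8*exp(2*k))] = 2*((k^3 - 6*k^2*exp(k) + k^2 + 8*k*exp(2*k) - 6*k*exp(k) + 8*exp(2*k))*(3*k^2*exp(k) - 16*k*exp(2*k) + 15*k*exp(k) - 3*k - 32*exp(2*k) + 12*exp(k) - 1) + (-6*k^2*exp(k) + 3*k^2 + 16*k*exp(2*k) - 18*k*exp(k) + 2*k + 24*exp(2*k) - 6*exp(k))^2)/(k^3 - 6*k^2*exp(k) + k^2 + 8*k*exp(2*k) - 6*k*exp(k) + 8*exp(2*k))^3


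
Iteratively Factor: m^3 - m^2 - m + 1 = (m - 1)*(m^2 - 1) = (m - 1)*(m + 1)*(m - 1)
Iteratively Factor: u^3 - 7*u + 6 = (u - 2)*(u^2 + 2*u - 3) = (u - 2)*(u - 1)*(u + 3)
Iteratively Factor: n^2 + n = (n + 1)*(n)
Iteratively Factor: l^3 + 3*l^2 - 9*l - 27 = (l + 3)*(l^2 - 9) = (l - 3)*(l + 3)*(l + 3)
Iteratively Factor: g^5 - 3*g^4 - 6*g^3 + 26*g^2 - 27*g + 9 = (g - 3)*(g^4 - 6*g^2 + 8*g - 3) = (g - 3)*(g - 1)*(g^3 + g^2 - 5*g + 3) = (g - 3)*(g - 1)^2*(g^2 + 2*g - 3) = (g - 3)*(g - 1)^3*(g + 3)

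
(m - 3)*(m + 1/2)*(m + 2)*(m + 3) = m^4 + 5*m^3/2 - 8*m^2 - 45*m/2 - 9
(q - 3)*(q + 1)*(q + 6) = q^3 + 4*q^2 - 15*q - 18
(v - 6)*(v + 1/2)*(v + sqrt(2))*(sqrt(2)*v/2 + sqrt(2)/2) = sqrt(2)*v^4/2 - 9*sqrt(2)*v^3/4 + v^3 - 17*sqrt(2)*v^2/4 - 9*v^2/2 - 17*v/2 - 3*sqrt(2)*v/2 - 3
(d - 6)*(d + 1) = d^2 - 5*d - 6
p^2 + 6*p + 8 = (p + 2)*(p + 4)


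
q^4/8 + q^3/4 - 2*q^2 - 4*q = q*(q/4 + 1)*(q/2 + 1)*(q - 4)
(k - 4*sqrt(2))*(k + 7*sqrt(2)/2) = k^2 - sqrt(2)*k/2 - 28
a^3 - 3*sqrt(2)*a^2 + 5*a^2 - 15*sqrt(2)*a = a*(a + 5)*(a - 3*sqrt(2))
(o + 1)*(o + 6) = o^2 + 7*o + 6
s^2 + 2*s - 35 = (s - 5)*(s + 7)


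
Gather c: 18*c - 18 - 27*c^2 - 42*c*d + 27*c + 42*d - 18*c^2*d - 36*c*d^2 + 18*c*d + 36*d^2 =c^2*(-18*d - 27) + c*(-36*d^2 - 24*d + 45) + 36*d^2 + 42*d - 18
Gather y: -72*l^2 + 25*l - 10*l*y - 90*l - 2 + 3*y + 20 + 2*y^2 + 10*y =-72*l^2 - 65*l + 2*y^2 + y*(13 - 10*l) + 18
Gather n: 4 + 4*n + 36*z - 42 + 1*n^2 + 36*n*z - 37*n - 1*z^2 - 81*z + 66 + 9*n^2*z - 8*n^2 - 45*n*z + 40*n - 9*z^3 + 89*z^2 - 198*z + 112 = n^2*(9*z - 7) + n*(7 - 9*z) - 9*z^3 + 88*z^2 - 243*z + 140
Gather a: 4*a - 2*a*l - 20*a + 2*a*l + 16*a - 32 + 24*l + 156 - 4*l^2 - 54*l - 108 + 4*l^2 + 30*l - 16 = 0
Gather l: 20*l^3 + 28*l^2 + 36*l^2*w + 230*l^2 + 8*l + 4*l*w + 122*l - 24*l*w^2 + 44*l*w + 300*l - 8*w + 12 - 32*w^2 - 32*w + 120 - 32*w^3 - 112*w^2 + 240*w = 20*l^3 + l^2*(36*w + 258) + l*(-24*w^2 + 48*w + 430) - 32*w^3 - 144*w^2 + 200*w + 132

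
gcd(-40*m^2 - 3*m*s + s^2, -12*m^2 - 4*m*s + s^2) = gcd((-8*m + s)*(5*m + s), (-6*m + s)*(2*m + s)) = 1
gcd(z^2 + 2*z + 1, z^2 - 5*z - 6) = z + 1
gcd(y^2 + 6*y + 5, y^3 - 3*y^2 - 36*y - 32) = y + 1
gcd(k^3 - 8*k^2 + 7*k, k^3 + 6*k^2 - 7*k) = k^2 - k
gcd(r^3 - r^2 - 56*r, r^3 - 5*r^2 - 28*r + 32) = r - 8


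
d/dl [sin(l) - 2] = cos(l)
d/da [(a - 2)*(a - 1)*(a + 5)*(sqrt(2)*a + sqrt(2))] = sqrt(2)*(4*a^3 + 9*a^2 - 22*a - 3)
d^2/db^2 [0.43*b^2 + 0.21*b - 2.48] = 0.860000000000000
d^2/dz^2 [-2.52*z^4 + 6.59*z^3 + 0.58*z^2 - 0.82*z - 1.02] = -30.24*z^2 + 39.54*z + 1.16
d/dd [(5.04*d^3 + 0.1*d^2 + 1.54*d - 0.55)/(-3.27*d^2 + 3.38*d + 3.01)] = (-16.4808*d^4 + 34.0704*d^3 + 50.885*d^2 - 2.995*d + 6.4944)/(10.6929*d^4 - 22.1052*d^3 - 8.261*d^2 + 20.3476*d + 9.0601)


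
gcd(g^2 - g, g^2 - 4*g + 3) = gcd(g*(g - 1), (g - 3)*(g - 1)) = g - 1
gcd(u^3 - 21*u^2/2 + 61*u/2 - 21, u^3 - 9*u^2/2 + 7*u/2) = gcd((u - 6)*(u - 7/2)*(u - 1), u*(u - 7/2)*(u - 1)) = u^2 - 9*u/2 + 7/2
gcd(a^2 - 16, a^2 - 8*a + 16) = a - 4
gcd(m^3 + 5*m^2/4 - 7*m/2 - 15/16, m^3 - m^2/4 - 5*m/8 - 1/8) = m + 1/4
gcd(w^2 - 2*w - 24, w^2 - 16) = w + 4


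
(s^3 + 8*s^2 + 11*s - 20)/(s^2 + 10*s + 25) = (s^2 + 3*s - 4)/(s + 5)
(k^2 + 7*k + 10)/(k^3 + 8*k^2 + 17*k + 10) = 1/(k + 1)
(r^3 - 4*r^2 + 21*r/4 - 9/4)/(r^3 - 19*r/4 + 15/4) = (2*r - 3)/(2*r + 5)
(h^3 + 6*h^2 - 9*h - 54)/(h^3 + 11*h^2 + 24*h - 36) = (h^2 - 9)/(h^2 + 5*h - 6)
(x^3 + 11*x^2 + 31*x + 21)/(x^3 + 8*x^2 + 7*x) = (x + 3)/x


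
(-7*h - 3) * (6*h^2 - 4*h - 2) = -42*h^3 + 10*h^2 + 26*h + 6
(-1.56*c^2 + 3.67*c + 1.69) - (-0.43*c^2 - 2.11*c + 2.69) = -1.13*c^2 + 5.78*c - 1.0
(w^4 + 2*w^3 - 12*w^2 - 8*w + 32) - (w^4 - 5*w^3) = 7*w^3 - 12*w^2 - 8*w + 32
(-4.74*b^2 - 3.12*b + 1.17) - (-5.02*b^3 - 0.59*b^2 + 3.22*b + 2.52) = 5.02*b^3 - 4.15*b^2 - 6.34*b - 1.35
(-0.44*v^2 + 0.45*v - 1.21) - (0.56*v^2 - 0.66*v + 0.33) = -1.0*v^2 + 1.11*v - 1.54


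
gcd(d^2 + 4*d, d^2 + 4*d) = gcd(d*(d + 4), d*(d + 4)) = d^2 + 4*d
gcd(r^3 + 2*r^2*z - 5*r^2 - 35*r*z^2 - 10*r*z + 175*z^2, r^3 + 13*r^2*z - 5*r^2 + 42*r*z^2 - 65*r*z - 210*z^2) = r^2 + 7*r*z - 5*r - 35*z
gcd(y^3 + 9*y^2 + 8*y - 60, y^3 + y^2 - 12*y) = 1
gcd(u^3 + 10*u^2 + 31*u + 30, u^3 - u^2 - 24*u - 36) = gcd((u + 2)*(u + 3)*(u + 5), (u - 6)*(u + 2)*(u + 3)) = u^2 + 5*u + 6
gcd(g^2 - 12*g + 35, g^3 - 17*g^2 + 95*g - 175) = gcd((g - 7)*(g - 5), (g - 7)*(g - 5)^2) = g^2 - 12*g + 35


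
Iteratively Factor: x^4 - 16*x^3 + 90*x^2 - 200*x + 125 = (x - 5)*(x^3 - 11*x^2 + 35*x - 25) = (x - 5)^2*(x^2 - 6*x + 5) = (x - 5)^2*(x - 1)*(x - 5)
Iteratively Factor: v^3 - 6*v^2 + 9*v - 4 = (v - 4)*(v^2 - 2*v + 1) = (v - 4)*(v - 1)*(v - 1)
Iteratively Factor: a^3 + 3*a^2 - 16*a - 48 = (a - 4)*(a^2 + 7*a + 12) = (a - 4)*(a + 3)*(a + 4)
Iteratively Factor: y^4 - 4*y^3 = (y - 4)*(y^3) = y*(y - 4)*(y^2) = y^2*(y - 4)*(y)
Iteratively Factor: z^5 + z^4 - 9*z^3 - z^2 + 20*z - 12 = (z - 2)*(z^4 + 3*z^3 - 3*z^2 - 7*z + 6) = (z - 2)*(z + 3)*(z^3 - 3*z + 2) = (z - 2)*(z - 1)*(z + 3)*(z^2 + z - 2) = (z - 2)*(z - 1)^2*(z + 3)*(z + 2)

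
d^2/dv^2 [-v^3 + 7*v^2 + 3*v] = 14 - 6*v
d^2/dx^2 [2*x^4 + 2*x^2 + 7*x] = 24*x^2 + 4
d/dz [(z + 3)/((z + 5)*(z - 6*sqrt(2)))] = (-(z + 3)*(z + 5) - (z + 3)*(z - 6*sqrt(2)) + (z + 5)*(z - 6*sqrt(2)))/((z + 5)^2*(z - 6*sqrt(2))^2)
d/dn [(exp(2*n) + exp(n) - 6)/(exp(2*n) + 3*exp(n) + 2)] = 2*(exp(2*n) + 8*exp(n) + 10)*exp(n)/(exp(4*n) + 6*exp(3*n) + 13*exp(2*n) + 12*exp(n) + 4)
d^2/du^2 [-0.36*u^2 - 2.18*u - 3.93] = -0.720000000000000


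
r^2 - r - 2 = (r - 2)*(r + 1)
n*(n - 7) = n^2 - 7*n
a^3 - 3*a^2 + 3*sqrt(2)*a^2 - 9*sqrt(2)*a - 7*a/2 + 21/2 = (a - 3)*(a - sqrt(2)/2)*(a + 7*sqrt(2)/2)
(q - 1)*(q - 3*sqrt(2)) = q^2 - 3*sqrt(2)*q - q + 3*sqrt(2)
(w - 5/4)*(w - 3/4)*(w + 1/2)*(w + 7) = w^4 + 11*w^3/2 - 169*w^2/16 + w/32 + 105/32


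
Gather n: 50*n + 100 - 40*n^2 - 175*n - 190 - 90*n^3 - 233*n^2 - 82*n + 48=-90*n^3 - 273*n^2 - 207*n - 42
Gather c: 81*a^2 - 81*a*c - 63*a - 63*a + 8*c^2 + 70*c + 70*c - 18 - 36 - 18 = 81*a^2 - 126*a + 8*c^2 + c*(140 - 81*a) - 72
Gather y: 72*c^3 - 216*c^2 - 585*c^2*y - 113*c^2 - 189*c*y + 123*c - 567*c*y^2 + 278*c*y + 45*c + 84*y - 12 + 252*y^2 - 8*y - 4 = 72*c^3 - 329*c^2 + 168*c + y^2*(252 - 567*c) + y*(-585*c^2 + 89*c + 76) - 16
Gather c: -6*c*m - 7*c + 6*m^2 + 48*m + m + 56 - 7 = c*(-6*m - 7) + 6*m^2 + 49*m + 49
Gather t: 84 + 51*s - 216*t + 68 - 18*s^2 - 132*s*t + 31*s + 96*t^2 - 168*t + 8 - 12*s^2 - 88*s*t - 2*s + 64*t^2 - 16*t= -30*s^2 + 80*s + 160*t^2 + t*(-220*s - 400) + 160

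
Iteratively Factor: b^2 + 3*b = (b + 3)*(b)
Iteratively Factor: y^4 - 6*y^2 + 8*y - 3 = (y - 1)*(y^3 + y^2 - 5*y + 3) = (y - 1)*(y + 3)*(y^2 - 2*y + 1) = (y - 1)^2*(y + 3)*(y - 1)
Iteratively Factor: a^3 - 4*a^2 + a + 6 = (a + 1)*(a^2 - 5*a + 6) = (a - 2)*(a + 1)*(a - 3)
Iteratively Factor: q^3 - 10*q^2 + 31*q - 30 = (q - 5)*(q^2 - 5*q + 6) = (q - 5)*(q - 2)*(q - 3)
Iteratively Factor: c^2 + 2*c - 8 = (c + 4)*(c - 2)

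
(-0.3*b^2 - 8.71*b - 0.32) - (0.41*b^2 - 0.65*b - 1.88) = -0.71*b^2 - 8.06*b + 1.56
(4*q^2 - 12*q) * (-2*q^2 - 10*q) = -8*q^4 - 16*q^3 + 120*q^2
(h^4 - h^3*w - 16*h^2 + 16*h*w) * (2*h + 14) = 2*h^5 - 2*h^4*w + 14*h^4 - 14*h^3*w - 32*h^3 + 32*h^2*w - 224*h^2 + 224*h*w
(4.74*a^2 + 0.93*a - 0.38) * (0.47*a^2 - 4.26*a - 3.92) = 2.2278*a^4 - 19.7553*a^3 - 22.7212*a^2 - 2.0268*a + 1.4896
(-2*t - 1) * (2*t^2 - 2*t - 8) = -4*t^3 + 2*t^2 + 18*t + 8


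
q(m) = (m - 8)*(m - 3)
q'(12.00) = 13.00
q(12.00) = 36.00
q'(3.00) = -5.00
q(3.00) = 0.00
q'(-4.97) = -20.94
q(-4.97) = 103.37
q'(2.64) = -5.72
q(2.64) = 1.93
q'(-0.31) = -11.62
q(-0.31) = 27.51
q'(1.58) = -7.84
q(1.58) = 9.12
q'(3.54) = -3.92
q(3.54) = -2.41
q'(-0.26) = -11.52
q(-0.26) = 26.93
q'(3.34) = -4.32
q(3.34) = -1.58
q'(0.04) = -10.92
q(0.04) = 23.56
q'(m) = 2*m - 11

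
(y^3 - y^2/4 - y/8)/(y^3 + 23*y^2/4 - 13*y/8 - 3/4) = y/(y + 6)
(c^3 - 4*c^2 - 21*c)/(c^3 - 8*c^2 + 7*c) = (c + 3)/(c - 1)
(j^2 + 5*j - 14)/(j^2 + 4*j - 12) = (j + 7)/(j + 6)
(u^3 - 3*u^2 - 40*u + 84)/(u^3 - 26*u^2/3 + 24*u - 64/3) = 3*(u^2 - u - 42)/(3*u^2 - 20*u + 32)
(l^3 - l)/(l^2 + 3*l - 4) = l*(l + 1)/(l + 4)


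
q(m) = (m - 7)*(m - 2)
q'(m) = 2*m - 9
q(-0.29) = 16.69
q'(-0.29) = -9.58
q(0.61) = 8.88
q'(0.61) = -7.78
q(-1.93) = 35.09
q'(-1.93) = -12.86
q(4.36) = -6.23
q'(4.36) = -0.28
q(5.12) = -5.87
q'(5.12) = 1.24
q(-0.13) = 15.19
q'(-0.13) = -9.26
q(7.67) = 3.80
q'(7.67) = 6.34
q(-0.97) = 23.67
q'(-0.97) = -10.94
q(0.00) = 14.00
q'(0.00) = -9.00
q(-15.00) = 374.00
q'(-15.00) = -39.00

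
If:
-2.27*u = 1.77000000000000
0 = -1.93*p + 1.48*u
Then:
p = -0.60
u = -0.78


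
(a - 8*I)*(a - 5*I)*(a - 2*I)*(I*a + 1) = I*a^4 + 16*a^3 - 81*I*a^2 - 146*a + 80*I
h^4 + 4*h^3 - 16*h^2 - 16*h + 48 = (h - 2)^2*(h + 2)*(h + 6)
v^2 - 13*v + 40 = (v - 8)*(v - 5)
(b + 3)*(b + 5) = b^2 + 8*b + 15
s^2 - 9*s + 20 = (s - 5)*(s - 4)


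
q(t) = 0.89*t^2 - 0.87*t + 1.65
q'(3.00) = 4.47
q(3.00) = 7.05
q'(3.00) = 4.47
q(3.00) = 7.05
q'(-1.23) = -3.06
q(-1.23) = 4.07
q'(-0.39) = -1.56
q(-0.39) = 2.12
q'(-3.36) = -6.85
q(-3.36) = 14.62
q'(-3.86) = -7.74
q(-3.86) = 18.27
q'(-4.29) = -8.51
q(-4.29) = 21.76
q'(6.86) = 11.34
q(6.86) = 37.56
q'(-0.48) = -1.72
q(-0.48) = 2.27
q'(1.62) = 2.01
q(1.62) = 2.58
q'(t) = 1.78*t - 0.87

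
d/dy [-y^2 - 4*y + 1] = -2*y - 4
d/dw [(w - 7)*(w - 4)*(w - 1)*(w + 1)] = 4*w^3 - 33*w^2 + 54*w + 11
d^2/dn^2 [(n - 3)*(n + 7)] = 2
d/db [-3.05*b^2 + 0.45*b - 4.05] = 0.45 - 6.1*b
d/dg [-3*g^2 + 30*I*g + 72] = -6*g + 30*I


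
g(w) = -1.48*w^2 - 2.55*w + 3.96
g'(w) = -2.96*w - 2.55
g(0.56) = 2.07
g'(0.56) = -4.21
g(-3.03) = -1.90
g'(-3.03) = 6.42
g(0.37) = 2.81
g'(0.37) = -3.65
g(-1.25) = 4.84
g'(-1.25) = 1.15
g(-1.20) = 4.89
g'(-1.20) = 1.00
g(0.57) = 2.03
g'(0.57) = -4.24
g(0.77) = 1.12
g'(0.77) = -4.83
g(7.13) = -89.46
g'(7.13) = -23.65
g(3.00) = -17.01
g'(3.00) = -11.43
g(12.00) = -239.76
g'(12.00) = -38.07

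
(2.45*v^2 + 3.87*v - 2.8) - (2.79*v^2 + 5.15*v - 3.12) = -0.34*v^2 - 1.28*v + 0.32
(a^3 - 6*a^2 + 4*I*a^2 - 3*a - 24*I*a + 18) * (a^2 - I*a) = a^5 - 6*a^4 + 3*I*a^4 + a^3 - 18*I*a^3 - 6*a^2 + 3*I*a^2 - 18*I*a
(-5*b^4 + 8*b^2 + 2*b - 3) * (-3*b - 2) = 15*b^5 + 10*b^4 - 24*b^3 - 22*b^2 + 5*b + 6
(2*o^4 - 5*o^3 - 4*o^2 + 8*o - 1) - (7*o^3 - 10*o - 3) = 2*o^4 - 12*o^3 - 4*o^2 + 18*o + 2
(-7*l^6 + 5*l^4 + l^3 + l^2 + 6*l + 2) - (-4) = -7*l^6 + 5*l^4 + l^3 + l^2 + 6*l + 6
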